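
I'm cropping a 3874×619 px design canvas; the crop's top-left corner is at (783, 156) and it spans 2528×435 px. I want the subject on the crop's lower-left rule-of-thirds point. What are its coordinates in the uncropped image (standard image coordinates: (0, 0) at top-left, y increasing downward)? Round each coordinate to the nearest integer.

x = 1626 px, y = 446 px

One third of the crop width 2528 is 842.67 px.
One third of the crop height 435 is 145.00 px.
The lower-left point is one-third across and two-thirds down within the crop:
x = 783 + 1 × 842.67 ≈ 1626; y = 156 + 2 × 145.00 ≈ 446.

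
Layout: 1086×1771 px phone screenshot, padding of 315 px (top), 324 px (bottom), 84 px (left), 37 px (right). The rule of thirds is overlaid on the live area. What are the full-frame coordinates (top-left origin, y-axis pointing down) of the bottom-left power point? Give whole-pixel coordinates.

x = 406 px, y = 1070 px

Content width = 1086 − 84 − 37 = 965 px; content height = 1771 − 315 − 324 = 1132 px.
Bottom-left is one-third across and two-thirds down within the live area.
x = 84 + 1 × 965/3 = 84 + 321.67 ≈ 406
y = 315 + 2 × 1132/3 = 315 + 754.67 ≈ 1070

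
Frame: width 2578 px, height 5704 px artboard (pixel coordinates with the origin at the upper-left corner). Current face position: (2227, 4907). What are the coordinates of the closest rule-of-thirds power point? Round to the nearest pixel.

Third lines: x ∈ {859, 1719}, y ∈ {1901, 3803}.
2227 is closer to x = 1719; 4907 is closer to y = 3803.
So the nearest intersection is the lower-right power point.

(1719, 3803)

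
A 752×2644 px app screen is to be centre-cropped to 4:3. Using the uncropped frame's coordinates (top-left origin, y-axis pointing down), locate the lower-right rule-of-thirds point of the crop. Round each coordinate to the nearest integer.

x = 501 px, y = 1416 px

752/2644 < 4/3, so the 4:3 crop keeps the full width 752 and trims height to 752 × 3/4 = 564.00 px.
Top offset = (2644 − 564.00)/2 = 1040.00 px; left offset = 0.
Lower-right is two-thirds across and two-thirds down within the crop:
x = 0.00 + 2 × 752.00/3 ≈ 501; y = 1040.00 + 2 × 564.00/3 ≈ 1416.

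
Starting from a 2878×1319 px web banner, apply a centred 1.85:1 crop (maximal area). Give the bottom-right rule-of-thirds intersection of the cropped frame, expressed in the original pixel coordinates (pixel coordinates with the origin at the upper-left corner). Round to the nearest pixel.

2878/1319 > 1.85/1, so the 1.85:1 crop keeps the full height 1319 and trims width to 1319 × 1.85/1 = 2440.15 px.
Left offset = (2878 − 2440.15)/2 = 218.92 px; top offset = 0.
Bottom-right is two-thirds across and two-thirds down within the crop:
x = 218.92 + 2 × 2440.15/3 ≈ 1846; y = 0.00 + 2 × 1319.00/3 ≈ 879.

x = 1846 px, y = 879 px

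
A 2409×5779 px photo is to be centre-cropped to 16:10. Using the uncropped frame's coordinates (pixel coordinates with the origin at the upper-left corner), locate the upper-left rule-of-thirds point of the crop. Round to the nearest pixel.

2409/5779 < 16/10, so the 16:10 crop keeps the full width 2409 and trims height to 2409 × 10/16 = 1505.62 px.
Top offset = (5779 − 1505.62)/2 = 2136.69 px; left offset = 0.
Upper-left is one-third across and one-third down within the crop:
x = 0.00 + 1 × 2409.00/3 ≈ 803; y = 2136.69 + 1 × 1505.62/3 ≈ 2639.

(803, 2639)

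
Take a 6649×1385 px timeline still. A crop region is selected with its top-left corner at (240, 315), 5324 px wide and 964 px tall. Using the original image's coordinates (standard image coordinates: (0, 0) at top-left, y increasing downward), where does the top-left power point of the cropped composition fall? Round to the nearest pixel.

One third of the crop width 5324 is 1774.67 px.
One third of the crop height 964 is 321.33 px.
The top-left point is one-third across and one-third down within the crop:
x = 240 + 1 × 1774.67 ≈ 2015; y = 315 + 1 × 321.33 ≈ 636.

x = 2015 px, y = 636 px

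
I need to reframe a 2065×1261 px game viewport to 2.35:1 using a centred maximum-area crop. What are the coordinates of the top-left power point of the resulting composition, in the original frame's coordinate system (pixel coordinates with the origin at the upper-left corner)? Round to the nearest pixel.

(688, 484)

2065/1261 < 2.35/1, so the 2.35:1 crop keeps the full width 2065 and trims height to 2065 × 1/2.35 = 878.72 px.
Top offset = (1261 − 878.72)/2 = 191.14 px; left offset = 0.
Top-left is one-third across and one-third down within the crop:
x = 0.00 + 1 × 2065.00/3 ≈ 688; y = 191.14 + 1 × 878.72/3 ≈ 484.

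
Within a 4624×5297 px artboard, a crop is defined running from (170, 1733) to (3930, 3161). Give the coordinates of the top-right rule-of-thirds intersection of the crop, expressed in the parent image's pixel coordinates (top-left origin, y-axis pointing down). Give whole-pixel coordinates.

Crop width = 3930 − 170 = 3760 px; one third is 1253.33 px.
Crop height = 3161 − 1733 = 1428 px; one third is 476.00 px.
The top-right point is two-thirds across and one-third down within the crop:
x = 170 + 2 × 1253.33 ≈ 2677; y = 1733 + 1 × 476.00 ≈ 2209.

(2677, 2209)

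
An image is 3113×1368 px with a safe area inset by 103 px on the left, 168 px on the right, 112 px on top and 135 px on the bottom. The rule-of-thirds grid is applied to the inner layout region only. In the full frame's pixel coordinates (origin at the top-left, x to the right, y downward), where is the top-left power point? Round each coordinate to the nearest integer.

x = 1050 px, y = 486 px

Content width = 3113 − 103 − 168 = 2842 px; content height = 1368 − 112 − 135 = 1121 px.
Top-left is one-third across and one-third down within the inner layout region.
x = 103 + 1 × 2842/3 = 103 + 947.33 ≈ 1050
y = 112 + 1 × 1121/3 = 112 + 373.67 ≈ 486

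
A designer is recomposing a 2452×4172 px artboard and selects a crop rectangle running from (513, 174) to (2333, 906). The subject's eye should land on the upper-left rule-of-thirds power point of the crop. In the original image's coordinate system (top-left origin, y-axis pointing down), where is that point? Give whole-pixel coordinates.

Crop width = 2333 − 513 = 1820 px; one third is 606.67 px.
Crop height = 906 − 174 = 732 px; one third is 244.00 px.
The upper-left point is one-third across and one-third down within the crop:
x = 513 + 1 × 606.67 ≈ 1120; y = 174 + 1 × 244.00 ≈ 418.

(1120, 418)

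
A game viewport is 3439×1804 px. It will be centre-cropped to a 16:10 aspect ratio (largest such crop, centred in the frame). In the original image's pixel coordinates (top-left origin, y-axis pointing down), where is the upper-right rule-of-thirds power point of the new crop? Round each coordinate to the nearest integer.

3439/1804 > 16/10, so the 16:10 crop keeps the full height 1804 and trims width to 1804 × 16/10 = 2886.40 px.
Left offset = (3439 − 2886.40)/2 = 276.30 px; top offset = 0.
Upper-right is two-thirds across and one-third down within the crop:
x = 276.30 + 2 × 2886.40/3 ≈ 2201; y = 0.00 + 1 × 1804.00/3 ≈ 601.

x = 2201 px, y = 601 px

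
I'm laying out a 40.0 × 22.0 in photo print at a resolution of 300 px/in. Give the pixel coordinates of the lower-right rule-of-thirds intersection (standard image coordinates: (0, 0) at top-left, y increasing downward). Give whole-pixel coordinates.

In pixels the canvas is 40.0 × 300 = 12000 wide and 22.0 × 300 = 6600 tall.
The lower-right point is two-thirds across and two-thirds down:
x = 2 × 12000/3 ≈ 8000; y = 2 × 6600/3 ≈ 4400.

x = 8000 px, y = 4400 px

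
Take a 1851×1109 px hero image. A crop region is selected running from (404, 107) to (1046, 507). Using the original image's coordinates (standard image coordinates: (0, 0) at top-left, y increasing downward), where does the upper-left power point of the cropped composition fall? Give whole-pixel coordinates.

Crop width = 1046 − 404 = 642 px; one third is 214.00 px.
Crop height = 507 − 107 = 400 px; one third is 133.33 px.
The upper-left point is one-third across and one-third down within the crop:
x = 404 + 1 × 214.00 ≈ 618; y = 107 + 1 × 133.33 ≈ 240.

x = 618 px, y = 240 px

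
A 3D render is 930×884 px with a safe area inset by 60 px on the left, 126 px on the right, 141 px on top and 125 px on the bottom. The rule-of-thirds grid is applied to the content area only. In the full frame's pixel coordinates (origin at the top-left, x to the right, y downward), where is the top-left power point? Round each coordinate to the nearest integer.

(308, 347)

Content width = 930 − 60 − 126 = 744 px; content height = 884 − 141 − 125 = 618 px.
Top-left is one-third across and one-third down within the content area.
x = 60 + 1 × 744/3 = 60 + 248.00 ≈ 308
y = 141 + 1 × 618/3 = 141 + 206.00 ≈ 347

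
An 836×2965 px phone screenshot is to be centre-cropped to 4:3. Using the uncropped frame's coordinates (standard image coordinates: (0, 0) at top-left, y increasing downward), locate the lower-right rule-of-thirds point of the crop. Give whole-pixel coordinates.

836/2965 < 4/3, so the 4:3 crop keeps the full width 836 and trims height to 836 × 3/4 = 627.00 px.
Top offset = (2965 − 627.00)/2 = 1169.00 px; left offset = 0.
Lower-right is two-thirds across and two-thirds down within the crop:
x = 0.00 + 2 × 836.00/3 ≈ 557; y = 1169.00 + 2 × 627.00/3 ≈ 1587.

x = 557 px, y = 1587 px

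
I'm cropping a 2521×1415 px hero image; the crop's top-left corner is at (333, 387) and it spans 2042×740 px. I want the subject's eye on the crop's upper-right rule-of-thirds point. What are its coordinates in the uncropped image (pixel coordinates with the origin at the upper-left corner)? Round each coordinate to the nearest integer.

x = 1694 px, y = 634 px

One third of the crop width 2042 is 680.67 px.
One third of the crop height 740 is 246.67 px.
The upper-right point is two-thirds across and one-third down within the crop:
x = 333 + 2 × 680.67 ≈ 1694; y = 387 + 1 × 246.67 ≈ 634.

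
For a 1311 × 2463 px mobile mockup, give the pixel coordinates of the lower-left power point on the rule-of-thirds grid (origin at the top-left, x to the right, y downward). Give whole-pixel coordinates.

The lower-left point sits one-third of the way across and two-thirds of the way down.
x = 1 × 1311/3 ≈ 437; y = 2 × 2463/3 ≈ 1642.

(437, 1642)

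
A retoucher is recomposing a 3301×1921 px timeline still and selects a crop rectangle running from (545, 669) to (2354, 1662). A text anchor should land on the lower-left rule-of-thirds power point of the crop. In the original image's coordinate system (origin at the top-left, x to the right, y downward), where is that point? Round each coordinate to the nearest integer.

x = 1148 px, y = 1331 px

Crop width = 2354 − 545 = 1809 px; one third is 603.00 px.
Crop height = 1662 − 669 = 993 px; one third is 331.00 px.
The lower-left point is one-third across and two-thirds down within the crop:
x = 545 + 1 × 603.00 ≈ 1148; y = 669 + 2 × 331.00 ≈ 1331.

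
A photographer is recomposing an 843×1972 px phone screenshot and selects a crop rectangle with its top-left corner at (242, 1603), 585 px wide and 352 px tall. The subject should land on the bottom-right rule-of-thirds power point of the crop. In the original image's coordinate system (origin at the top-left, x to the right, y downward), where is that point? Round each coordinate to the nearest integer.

One third of the crop width 585 is 195.00 px.
One third of the crop height 352 is 117.33 px.
The bottom-right point is two-thirds across and two-thirds down within the crop:
x = 242 + 2 × 195.00 ≈ 632; y = 1603 + 2 × 117.33 ≈ 1838.

x = 632 px, y = 1838 px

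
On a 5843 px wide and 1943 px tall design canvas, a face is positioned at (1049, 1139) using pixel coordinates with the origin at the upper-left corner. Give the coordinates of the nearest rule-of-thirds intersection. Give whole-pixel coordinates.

Third lines: x ∈ {1948, 3895}, y ∈ {648, 1295}.
1049 is closer to x = 1948; 1139 is closer to y = 1295.
So the nearest intersection is the lower-left power point.

x = 1948 px, y = 1295 px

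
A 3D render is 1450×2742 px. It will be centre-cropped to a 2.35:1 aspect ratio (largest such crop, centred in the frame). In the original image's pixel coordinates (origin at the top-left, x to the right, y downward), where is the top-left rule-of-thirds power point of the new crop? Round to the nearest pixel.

1450/2742 < 2.35/1, so the 2.35:1 crop keeps the full width 1450 and trims height to 1450 × 1/2.35 = 617.02 px.
Top offset = (2742 − 617.02)/2 = 1062.49 px; left offset = 0.
Top-left is one-third across and one-third down within the crop:
x = 0.00 + 1 × 1450.00/3 ≈ 483; y = 1062.49 + 1 × 617.02/3 ≈ 1268.

(483, 1268)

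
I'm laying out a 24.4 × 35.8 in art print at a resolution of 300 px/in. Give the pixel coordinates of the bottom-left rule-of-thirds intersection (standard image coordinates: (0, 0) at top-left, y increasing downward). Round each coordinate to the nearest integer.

In pixels the canvas is 24.4 × 300 = 7320 wide and 35.8 × 300 = 10740 tall.
The bottom-left point is one-third across and two-thirds down:
x = 1 × 7320/3 ≈ 2440; y = 2 × 10740/3 ≈ 7160.

(2440, 7160)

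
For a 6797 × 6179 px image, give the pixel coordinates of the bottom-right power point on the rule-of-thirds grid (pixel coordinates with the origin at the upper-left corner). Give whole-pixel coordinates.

The bottom-right point sits two-thirds of the way across and two-thirds of the way down.
x = 2 × 6797/3 ≈ 4531; y = 2 × 6179/3 ≈ 4119.

x = 4531 px, y = 4119 px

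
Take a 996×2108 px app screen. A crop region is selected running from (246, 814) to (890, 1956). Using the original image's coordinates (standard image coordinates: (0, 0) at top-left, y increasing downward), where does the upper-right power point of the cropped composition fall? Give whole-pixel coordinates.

Crop width = 890 − 246 = 644 px; one third is 214.67 px.
Crop height = 1956 − 814 = 1142 px; one third is 380.67 px.
The upper-right point is two-thirds across and one-third down within the crop:
x = 246 + 2 × 214.67 ≈ 675; y = 814 + 1 × 380.67 ≈ 1195.

(675, 1195)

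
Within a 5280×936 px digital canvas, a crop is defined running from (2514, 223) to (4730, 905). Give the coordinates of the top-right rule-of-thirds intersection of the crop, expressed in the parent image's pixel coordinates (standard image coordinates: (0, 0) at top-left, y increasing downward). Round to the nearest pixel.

Crop width = 4730 − 2514 = 2216 px; one third is 738.67 px.
Crop height = 905 − 223 = 682 px; one third is 227.33 px.
The top-right point is two-thirds across and one-third down within the crop:
x = 2514 + 2 × 738.67 ≈ 3991; y = 223 + 1 × 227.33 ≈ 450.

x = 3991 px, y = 450 px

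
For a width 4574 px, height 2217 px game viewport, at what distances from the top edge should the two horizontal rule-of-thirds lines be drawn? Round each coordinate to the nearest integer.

2217 / 3 = 739, so the horizontal lines sit at one and two thirds of 2217.

y = 739 px and y = 1478 px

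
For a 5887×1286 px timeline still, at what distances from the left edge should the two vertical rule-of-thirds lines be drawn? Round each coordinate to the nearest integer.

1962 px and 3925 px

5887 / 3 = 1962.33, so the vertical lines sit at one and two thirds of 5887.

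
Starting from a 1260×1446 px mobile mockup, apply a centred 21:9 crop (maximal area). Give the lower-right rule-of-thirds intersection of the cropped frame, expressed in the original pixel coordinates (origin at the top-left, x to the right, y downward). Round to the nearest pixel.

(840, 813)

1260/1446 < 21/9, so the 21:9 crop keeps the full width 1260 and trims height to 1260 × 9/21 = 540.00 px.
Top offset = (1446 − 540.00)/2 = 453.00 px; left offset = 0.
Lower-right is two-thirds across and two-thirds down within the crop:
x = 0.00 + 2 × 1260.00/3 ≈ 840; y = 453.00 + 2 × 540.00/3 ≈ 813.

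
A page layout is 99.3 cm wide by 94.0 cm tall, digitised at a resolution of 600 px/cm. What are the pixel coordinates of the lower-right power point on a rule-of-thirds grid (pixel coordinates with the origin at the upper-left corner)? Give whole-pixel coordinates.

x = 39720 px, y = 37600 px

In pixels the canvas is 99.3 × 600 = 59580 wide and 94.0 × 600 = 56400 tall.
The lower-right point is two-thirds across and two-thirds down:
x = 2 × 59580/3 ≈ 39720; y = 2 × 56400/3 ≈ 37600.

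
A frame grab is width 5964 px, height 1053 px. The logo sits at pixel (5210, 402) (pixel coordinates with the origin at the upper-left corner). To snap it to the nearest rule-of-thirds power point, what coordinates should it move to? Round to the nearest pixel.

Third lines: x ∈ {1988, 3976}, y ∈ {351, 702}.
5210 is closer to x = 3976; 402 is closer to y = 351.
So the nearest intersection is the upper-right power point.

(3976, 351)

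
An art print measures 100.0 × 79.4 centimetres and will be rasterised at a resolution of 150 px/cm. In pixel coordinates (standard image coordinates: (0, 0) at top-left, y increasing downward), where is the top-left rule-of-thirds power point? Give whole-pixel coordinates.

In pixels the canvas is 100.0 × 150 = 15000 wide and 79.4 × 150 = 11910 tall.
The top-left point is one-third across and one-third down:
x = 1 × 15000/3 ≈ 5000; y = 1 × 11910/3 ≈ 3970.

x = 5000 px, y = 3970 px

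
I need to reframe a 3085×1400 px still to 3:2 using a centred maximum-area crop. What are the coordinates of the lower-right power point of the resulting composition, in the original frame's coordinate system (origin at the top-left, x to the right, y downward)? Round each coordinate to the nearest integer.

x = 1893 px, y = 933 px

3085/1400 > 3/2, so the 3:2 crop keeps the full height 1400 and trims width to 1400 × 3/2 = 2100.00 px.
Left offset = (3085 − 2100.00)/2 = 492.50 px; top offset = 0.
Lower-right is two-thirds across and two-thirds down within the crop:
x = 492.50 + 2 × 2100.00/3 ≈ 1893; y = 0.00 + 2 × 1400.00/3 ≈ 933.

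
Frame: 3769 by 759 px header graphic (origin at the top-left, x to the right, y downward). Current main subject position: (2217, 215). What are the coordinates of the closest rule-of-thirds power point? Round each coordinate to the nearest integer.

(2513, 253)

Third lines: x ∈ {1256, 2513}, y ∈ {253, 506}.
2217 is closer to x = 2513; 215 is closer to y = 253.
So the nearest intersection is the upper-right power point.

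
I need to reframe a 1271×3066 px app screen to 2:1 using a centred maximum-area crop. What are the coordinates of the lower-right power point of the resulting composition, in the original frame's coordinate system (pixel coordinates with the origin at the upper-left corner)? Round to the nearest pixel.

(847, 1639)

1271/3066 < 2/1, so the 2:1 crop keeps the full width 1271 and trims height to 1271 × 1/2 = 635.50 px.
Top offset = (3066 − 635.50)/2 = 1215.25 px; left offset = 0.
Lower-right is two-thirds across and two-thirds down within the crop:
x = 0.00 + 2 × 1271.00/3 ≈ 847; y = 1215.25 + 2 × 635.50/3 ≈ 1639.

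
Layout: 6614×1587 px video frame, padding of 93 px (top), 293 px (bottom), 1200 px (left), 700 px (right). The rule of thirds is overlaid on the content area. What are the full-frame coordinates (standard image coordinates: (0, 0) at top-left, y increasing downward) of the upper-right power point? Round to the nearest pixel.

(4343, 493)

Content width = 6614 − 1200 − 700 = 4714 px; content height = 1587 − 93 − 293 = 1201 px.
Upper-right is two-thirds across and one-third down within the content area.
x = 1200 + 2 × 4714/3 = 1200 + 3142.67 ≈ 4343
y = 93 + 1 × 1201/3 = 93 + 400.33 ≈ 493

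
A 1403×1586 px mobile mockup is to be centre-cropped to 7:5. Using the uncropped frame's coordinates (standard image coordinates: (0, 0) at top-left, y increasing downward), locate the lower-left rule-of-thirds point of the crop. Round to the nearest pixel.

(468, 960)

1403/1586 < 7/5, so the 7:5 crop keeps the full width 1403 and trims height to 1403 × 5/7 = 1002.14 px.
Top offset = (1586 − 1002.14)/2 = 291.93 px; left offset = 0.
Lower-left is one-third across and two-thirds down within the crop:
x = 0.00 + 1 × 1403.00/3 ≈ 468; y = 291.93 + 2 × 1002.14/3 ≈ 960.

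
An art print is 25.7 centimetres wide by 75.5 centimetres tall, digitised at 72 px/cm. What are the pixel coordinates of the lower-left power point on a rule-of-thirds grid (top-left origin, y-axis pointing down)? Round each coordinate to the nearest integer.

x = 617 px, y = 3624 px

In pixels the canvas is 25.7 × 72 = 1850.4 wide and 75.5 × 72 = 5436 tall.
The lower-left point is one-third across and two-thirds down:
x = 1 × 1850.4/3 ≈ 617; y = 2 × 5436/3 ≈ 3624.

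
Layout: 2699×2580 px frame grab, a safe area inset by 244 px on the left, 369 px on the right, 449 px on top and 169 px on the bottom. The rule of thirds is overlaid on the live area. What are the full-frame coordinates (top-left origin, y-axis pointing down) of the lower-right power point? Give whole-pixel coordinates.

Content width = 2699 − 244 − 369 = 2086 px; content height = 2580 − 449 − 169 = 1962 px.
Lower-right is two-thirds across and two-thirds down within the live area.
x = 244 + 2 × 2086/3 = 244 + 1390.67 ≈ 1635
y = 449 + 2 × 1962/3 = 449 + 1308.00 ≈ 1757

x = 1635 px, y = 1757 px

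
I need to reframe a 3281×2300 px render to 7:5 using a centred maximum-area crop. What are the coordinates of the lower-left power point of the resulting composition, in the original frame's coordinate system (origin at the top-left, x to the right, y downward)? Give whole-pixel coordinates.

3281/2300 > 7/5, so the 7:5 crop keeps the full height 2300 and trims width to 2300 × 7/5 = 3220.00 px.
Left offset = (3281 − 3220.00)/2 = 30.50 px; top offset = 0.
Lower-left is one-third across and two-thirds down within the crop:
x = 30.50 + 1 × 3220.00/3 ≈ 1104; y = 0.00 + 2 × 2300.00/3 ≈ 1533.

(1104, 1533)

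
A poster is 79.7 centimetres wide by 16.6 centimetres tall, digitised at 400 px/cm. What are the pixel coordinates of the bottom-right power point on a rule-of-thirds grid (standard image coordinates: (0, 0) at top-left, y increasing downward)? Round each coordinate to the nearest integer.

In pixels the canvas is 79.7 × 400 = 31880 wide and 16.6 × 400 = 6640 tall.
The bottom-right point is two-thirds across and two-thirds down:
x = 2 × 31880/3 ≈ 21253; y = 2 × 6640/3 ≈ 4427.

(21253, 4427)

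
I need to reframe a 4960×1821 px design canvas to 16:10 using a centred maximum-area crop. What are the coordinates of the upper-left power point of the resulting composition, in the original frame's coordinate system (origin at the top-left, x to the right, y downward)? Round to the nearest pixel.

4960/1821 > 16/10, so the 16:10 crop keeps the full height 1821 and trims width to 1821 × 16/10 = 2913.60 px.
Left offset = (4960 − 2913.60)/2 = 1023.20 px; top offset = 0.
Upper-left is one-third across and one-third down within the crop:
x = 1023.20 + 1 × 2913.60/3 ≈ 1994; y = 0.00 + 1 × 1821.00/3 ≈ 607.

(1994, 607)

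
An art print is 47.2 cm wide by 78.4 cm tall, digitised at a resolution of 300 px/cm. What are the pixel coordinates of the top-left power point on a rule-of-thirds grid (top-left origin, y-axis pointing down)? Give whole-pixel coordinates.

In pixels the canvas is 47.2 × 300 = 14160 wide and 78.4 × 300 = 23520 tall.
The top-left point is one-third across and one-third down:
x = 1 × 14160/3 ≈ 4720; y = 1 × 23520/3 ≈ 7840.

(4720, 7840)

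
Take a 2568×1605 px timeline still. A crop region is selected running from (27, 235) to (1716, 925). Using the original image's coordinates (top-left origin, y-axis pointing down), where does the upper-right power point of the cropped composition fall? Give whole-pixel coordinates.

Crop width = 1716 − 27 = 1689 px; one third is 563.00 px.
Crop height = 925 − 235 = 690 px; one third is 230.00 px.
The upper-right point is two-thirds across and one-third down within the crop:
x = 27 + 2 × 563.00 ≈ 1153; y = 235 + 1 × 230.00 ≈ 465.

x = 1153 px, y = 465 px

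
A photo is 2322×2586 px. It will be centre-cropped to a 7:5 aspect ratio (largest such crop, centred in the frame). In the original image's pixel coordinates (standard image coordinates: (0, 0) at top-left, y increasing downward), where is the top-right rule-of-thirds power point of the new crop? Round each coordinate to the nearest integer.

2322/2586 < 7/5, so the 7:5 crop keeps the full width 2322 and trims height to 2322 × 5/7 = 1658.57 px.
Top offset = (2586 − 1658.57)/2 = 463.71 px; left offset = 0.
Top-right is two-thirds across and one-third down within the crop:
x = 0.00 + 2 × 2322.00/3 ≈ 1548; y = 463.71 + 1 × 1658.57/3 ≈ 1017.

(1548, 1017)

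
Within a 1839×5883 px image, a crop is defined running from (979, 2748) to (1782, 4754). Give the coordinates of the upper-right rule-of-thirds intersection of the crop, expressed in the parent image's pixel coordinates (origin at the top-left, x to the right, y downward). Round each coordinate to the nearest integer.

x = 1514 px, y = 3417 px

Crop width = 1782 − 979 = 803 px; one third is 267.67 px.
Crop height = 4754 − 2748 = 2006 px; one third is 668.67 px.
The upper-right point is two-thirds across and one-third down within the crop:
x = 979 + 2 × 267.67 ≈ 1514; y = 2748 + 1 × 668.67 ≈ 3417.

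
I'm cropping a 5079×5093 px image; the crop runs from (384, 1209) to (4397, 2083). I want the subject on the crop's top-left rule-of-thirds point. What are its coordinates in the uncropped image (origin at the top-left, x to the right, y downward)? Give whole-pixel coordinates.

Crop width = 4397 − 384 = 4013 px; one third is 1337.67 px.
Crop height = 2083 − 1209 = 874 px; one third is 291.33 px.
The top-left point is one-third across and one-third down within the crop:
x = 384 + 1 × 1337.67 ≈ 1722; y = 1209 + 1 × 291.33 ≈ 1500.

(1722, 1500)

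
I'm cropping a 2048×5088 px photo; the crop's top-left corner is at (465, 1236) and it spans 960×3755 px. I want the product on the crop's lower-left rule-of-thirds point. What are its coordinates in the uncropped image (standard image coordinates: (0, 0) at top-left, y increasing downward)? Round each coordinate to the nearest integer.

x = 785 px, y = 3739 px

One third of the crop width 960 is 320.00 px.
One third of the crop height 3755 is 1251.67 px.
The lower-left point is one-third across and two-thirds down within the crop:
x = 465 + 1 × 320.00 ≈ 785; y = 1236 + 2 × 1251.67 ≈ 3739.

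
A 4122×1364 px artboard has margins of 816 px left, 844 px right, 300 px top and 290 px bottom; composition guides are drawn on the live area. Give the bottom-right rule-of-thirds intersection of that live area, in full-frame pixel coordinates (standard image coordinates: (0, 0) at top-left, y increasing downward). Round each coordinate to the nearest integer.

(2457, 816)

Content width = 4122 − 816 − 844 = 2462 px; content height = 1364 − 300 − 290 = 774 px.
Bottom-right is two-thirds across and two-thirds down within the live area.
x = 816 + 2 × 2462/3 = 816 + 1641.33 ≈ 2457
y = 300 + 2 × 774/3 = 300 + 516.00 ≈ 816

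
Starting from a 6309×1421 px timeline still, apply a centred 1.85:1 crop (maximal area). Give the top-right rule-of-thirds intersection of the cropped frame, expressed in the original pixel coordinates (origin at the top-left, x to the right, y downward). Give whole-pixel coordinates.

x = 3593 px, y = 474 px

6309/1421 > 1.85/1, so the 1.85:1 crop keeps the full height 1421 and trims width to 1421 × 1.85/1 = 2628.85 px.
Left offset = (6309 − 2628.85)/2 = 1840.08 px; top offset = 0.
Top-right is two-thirds across and one-third down within the crop:
x = 1840.08 + 2 × 2628.85/3 ≈ 3593; y = 0.00 + 1 × 1421.00/3 ≈ 474.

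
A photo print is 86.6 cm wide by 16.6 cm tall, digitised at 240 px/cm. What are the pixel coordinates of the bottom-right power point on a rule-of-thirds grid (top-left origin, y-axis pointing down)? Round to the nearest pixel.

(13856, 2656)

In pixels the canvas is 86.6 × 240 = 20784 wide and 16.6 × 240 = 3984 tall.
The bottom-right point is two-thirds across and two-thirds down:
x = 2 × 20784/3 ≈ 13856; y = 2 × 3984/3 ≈ 2656.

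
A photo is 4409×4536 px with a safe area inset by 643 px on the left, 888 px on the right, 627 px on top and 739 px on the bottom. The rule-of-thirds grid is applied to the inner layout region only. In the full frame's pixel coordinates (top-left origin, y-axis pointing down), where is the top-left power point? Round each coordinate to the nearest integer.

Content width = 4409 − 643 − 888 = 2878 px; content height = 4536 − 627 − 739 = 3170 px.
Top-left is one-third across and one-third down within the inner layout region.
x = 643 + 1 × 2878/3 = 643 + 959.33 ≈ 1602
y = 627 + 1 × 3170/3 = 627 + 1056.67 ≈ 1684

(1602, 1684)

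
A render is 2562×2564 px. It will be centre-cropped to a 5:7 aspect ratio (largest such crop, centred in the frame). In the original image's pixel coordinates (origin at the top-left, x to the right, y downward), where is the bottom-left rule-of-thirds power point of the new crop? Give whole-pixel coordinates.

2562/2564 > 5/7, so the 5:7 crop keeps the full height 2564 and trims width to 2564 × 5/7 = 1831.43 px.
Left offset = (2562 − 1831.43)/2 = 365.29 px; top offset = 0.
Bottom-left is one-third across and two-thirds down within the crop:
x = 365.29 + 1 × 1831.43/3 ≈ 976; y = 0.00 + 2 × 2564.00/3 ≈ 1709.

(976, 1709)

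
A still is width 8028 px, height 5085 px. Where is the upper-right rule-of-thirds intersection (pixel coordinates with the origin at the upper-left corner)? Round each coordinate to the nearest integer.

The upper-right point sits two-thirds of the way across and one-third of the way down.
x = 2 × 8028/3 ≈ 5352; y = 1 × 5085/3 ≈ 1695.

(5352, 1695)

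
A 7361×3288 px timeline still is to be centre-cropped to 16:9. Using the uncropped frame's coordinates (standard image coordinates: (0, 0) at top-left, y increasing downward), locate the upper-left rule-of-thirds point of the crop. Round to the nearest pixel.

7361/3288 > 16/9, so the 16:9 crop keeps the full height 3288 and trims width to 3288 × 16/9 = 5845.33 px.
Left offset = (7361 − 5845.33)/2 = 757.83 px; top offset = 0.
Upper-left is one-third across and one-third down within the crop:
x = 757.83 + 1 × 5845.33/3 ≈ 2706; y = 0.00 + 1 × 3288.00/3 ≈ 1096.

(2706, 1096)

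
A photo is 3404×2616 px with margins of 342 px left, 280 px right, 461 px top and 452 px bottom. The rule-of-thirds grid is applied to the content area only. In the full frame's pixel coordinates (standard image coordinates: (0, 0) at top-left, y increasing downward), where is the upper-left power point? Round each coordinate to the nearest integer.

x = 1269 px, y = 1029 px

Content width = 3404 − 342 − 280 = 2782 px; content height = 2616 − 461 − 452 = 1703 px.
Upper-left is one-third across and one-third down within the content area.
x = 342 + 1 × 2782/3 = 342 + 927.33 ≈ 1269
y = 461 + 1 × 1703/3 = 461 + 567.67 ≈ 1029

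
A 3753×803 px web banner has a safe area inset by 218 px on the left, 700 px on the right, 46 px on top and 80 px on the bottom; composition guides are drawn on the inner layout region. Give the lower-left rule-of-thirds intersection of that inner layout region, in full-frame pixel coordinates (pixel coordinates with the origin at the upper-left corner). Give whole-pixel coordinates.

Content width = 3753 − 218 − 700 = 2835 px; content height = 803 − 46 − 80 = 677 px.
Lower-left is one-third across and two-thirds down within the inner layout region.
x = 218 + 1 × 2835/3 = 218 + 945.00 ≈ 1163
y = 46 + 2 × 677/3 = 46 + 451.33 ≈ 497

(1163, 497)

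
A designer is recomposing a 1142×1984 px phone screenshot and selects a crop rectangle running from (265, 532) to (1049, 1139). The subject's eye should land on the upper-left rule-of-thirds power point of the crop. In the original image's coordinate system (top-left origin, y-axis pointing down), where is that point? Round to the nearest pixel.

Crop width = 1049 − 265 = 784 px; one third is 261.33 px.
Crop height = 1139 − 532 = 607 px; one third is 202.33 px.
The upper-left point is one-third across and one-third down within the crop:
x = 265 + 1 × 261.33 ≈ 526; y = 532 + 1 × 202.33 ≈ 734.

(526, 734)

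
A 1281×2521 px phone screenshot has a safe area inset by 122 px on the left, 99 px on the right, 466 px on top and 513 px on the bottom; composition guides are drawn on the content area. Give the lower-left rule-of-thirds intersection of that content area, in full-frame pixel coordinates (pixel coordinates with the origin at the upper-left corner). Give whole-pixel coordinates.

x = 475 px, y = 1494 px

Content width = 1281 − 122 − 99 = 1060 px; content height = 2521 − 466 − 513 = 1542 px.
Lower-left is one-third across and two-thirds down within the content area.
x = 122 + 1 × 1060/3 = 122 + 353.33 ≈ 475
y = 466 + 2 × 1542/3 = 466 + 1028.00 ≈ 1494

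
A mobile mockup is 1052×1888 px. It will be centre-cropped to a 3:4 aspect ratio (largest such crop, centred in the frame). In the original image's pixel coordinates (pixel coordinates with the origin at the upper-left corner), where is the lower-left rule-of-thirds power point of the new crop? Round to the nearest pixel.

(351, 1178)

1052/1888 < 3/4, so the 3:4 crop keeps the full width 1052 and trims height to 1052 × 4/3 = 1402.67 px.
Top offset = (1888 − 1402.67)/2 = 242.67 px; left offset = 0.
Lower-left is one-third across and two-thirds down within the crop:
x = 0.00 + 1 × 1052.00/3 ≈ 351; y = 242.67 + 2 × 1402.67/3 ≈ 1178.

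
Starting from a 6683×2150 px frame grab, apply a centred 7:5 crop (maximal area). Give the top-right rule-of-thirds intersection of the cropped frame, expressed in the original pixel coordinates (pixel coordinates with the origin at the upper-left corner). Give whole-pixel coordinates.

6683/2150 > 7/5, so the 7:5 crop keeps the full height 2150 and trims width to 2150 × 7/5 = 3010.00 px.
Left offset = (6683 − 3010.00)/2 = 1836.50 px; top offset = 0.
Top-right is two-thirds across and one-third down within the crop:
x = 1836.50 + 2 × 3010.00/3 ≈ 3843; y = 0.00 + 1 × 2150.00/3 ≈ 717.

x = 3843 px, y = 717 px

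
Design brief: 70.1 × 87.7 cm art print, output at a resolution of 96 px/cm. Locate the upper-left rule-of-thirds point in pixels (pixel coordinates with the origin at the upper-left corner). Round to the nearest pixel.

(2243, 2806)

In pixels the canvas is 70.1 × 96 = 6729.6 wide and 87.7 × 96 = 8419.2 tall.
The upper-left point is one-third across and one-third down:
x = 1 × 6729.6/3 ≈ 2243; y = 1 × 8419.2/3 ≈ 2806.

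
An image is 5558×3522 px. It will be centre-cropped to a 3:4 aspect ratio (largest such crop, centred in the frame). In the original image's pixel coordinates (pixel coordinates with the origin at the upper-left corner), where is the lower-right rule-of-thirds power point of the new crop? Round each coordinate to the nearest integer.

x = 3219 px, y = 2348 px

5558/3522 > 3/4, so the 3:4 crop keeps the full height 3522 and trims width to 3522 × 3/4 = 2641.50 px.
Left offset = (5558 − 2641.50)/2 = 1458.25 px; top offset = 0.
Lower-right is two-thirds across and two-thirds down within the crop:
x = 1458.25 + 2 × 2641.50/3 ≈ 3219; y = 0.00 + 2 × 3522.00/3 ≈ 2348.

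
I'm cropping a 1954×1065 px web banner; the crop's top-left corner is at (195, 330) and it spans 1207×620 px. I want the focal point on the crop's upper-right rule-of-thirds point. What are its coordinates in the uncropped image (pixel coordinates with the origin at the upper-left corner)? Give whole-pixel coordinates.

One third of the crop width 1207 is 402.33 px.
One third of the crop height 620 is 206.67 px.
The upper-right point is two-thirds across and one-third down within the crop:
x = 195 + 2 × 402.33 ≈ 1000; y = 330 + 1 × 206.67 ≈ 537.

x = 1000 px, y = 537 px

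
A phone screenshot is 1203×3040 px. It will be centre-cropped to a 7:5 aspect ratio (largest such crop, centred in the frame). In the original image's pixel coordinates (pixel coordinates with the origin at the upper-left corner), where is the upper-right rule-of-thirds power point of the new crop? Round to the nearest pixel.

(802, 1377)

1203/3040 < 7/5, so the 7:5 crop keeps the full width 1203 and trims height to 1203 × 5/7 = 859.29 px.
Top offset = (3040 − 859.29)/2 = 1090.36 px; left offset = 0.
Upper-right is two-thirds across and one-third down within the crop:
x = 0.00 + 2 × 1203.00/3 ≈ 802; y = 1090.36 + 1 × 859.29/3 ≈ 1377.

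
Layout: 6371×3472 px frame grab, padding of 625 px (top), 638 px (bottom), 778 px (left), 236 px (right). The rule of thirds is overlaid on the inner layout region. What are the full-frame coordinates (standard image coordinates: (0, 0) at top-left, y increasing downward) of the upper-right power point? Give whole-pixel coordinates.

Content width = 6371 − 778 − 236 = 5357 px; content height = 3472 − 625 − 638 = 2209 px.
Upper-right is two-thirds across and one-third down within the inner layout region.
x = 778 + 2 × 5357/3 = 778 + 3571.33 ≈ 4349
y = 625 + 1 × 2209/3 = 625 + 736.33 ≈ 1361

(4349, 1361)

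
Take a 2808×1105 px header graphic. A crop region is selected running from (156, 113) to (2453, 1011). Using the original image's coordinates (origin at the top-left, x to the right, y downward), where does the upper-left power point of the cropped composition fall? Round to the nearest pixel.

Crop width = 2453 − 156 = 2297 px; one third is 765.67 px.
Crop height = 1011 − 113 = 898 px; one third is 299.33 px.
The upper-left point is one-third across and one-third down within the crop:
x = 156 + 1 × 765.67 ≈ 922; y = 113 + 1 × 299.33 ≈ 412.

(922, 412)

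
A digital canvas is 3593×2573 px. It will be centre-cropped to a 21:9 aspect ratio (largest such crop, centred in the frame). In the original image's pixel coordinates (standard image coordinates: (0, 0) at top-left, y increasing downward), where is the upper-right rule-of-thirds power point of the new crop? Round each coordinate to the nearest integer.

3593/2573 < 21/9, so the 21:9 crop keeps the full width 3593 and trims height to 3593 × 9/21 = 1539.86 px.
Top offset = (2573 − 1539.86)/2 = 516.57 px; left offset = 0.
Upper-right is two-thirds across and one-third down within the crop:
x = 0.00 + 2 × 3593.00/3 ≈ 2395; y = 516.57 + 1 × 1539.86/3 ≈ 1030.

x = 2395 px, y = 1030 px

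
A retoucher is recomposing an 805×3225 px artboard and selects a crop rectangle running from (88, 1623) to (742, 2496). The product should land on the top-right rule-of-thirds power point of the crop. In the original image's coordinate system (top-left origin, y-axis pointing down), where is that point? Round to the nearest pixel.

Crop width = 742 − 88 = 654 px; one third is 218.00 px.
Crop height = 2496 − 1623 = 873 px; one third is 291.00 px.
The top-right point is two-thirds across and one-third down within the crop:
x = 88 + 2 × 218.00 ≈ 524; y = 1623 + 1 × 291.00 ≈ 1914.

(524, 1914)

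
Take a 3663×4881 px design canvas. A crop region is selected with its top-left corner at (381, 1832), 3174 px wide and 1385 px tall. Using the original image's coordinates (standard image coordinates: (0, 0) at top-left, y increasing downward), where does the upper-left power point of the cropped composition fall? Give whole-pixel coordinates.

One third of the crop width 3174 is 1058.00 px.
One third of the crop height 1385 is 461.67 px.
The upper-left point is one-third across and one-third down within the crop:
x = 381 + 1 × 1058.00 ≈ 1439; y = 1832 + 1 × 461.67 ≈ 2294.

(1439, 2294)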